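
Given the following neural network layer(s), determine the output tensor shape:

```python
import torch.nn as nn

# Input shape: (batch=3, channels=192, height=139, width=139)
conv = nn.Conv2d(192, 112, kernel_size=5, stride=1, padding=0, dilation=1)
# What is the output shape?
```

Input: (3, 192, 139, 139) -> Output: (3, 112, 135, 135)

Answer: (3, 112, 135, 135)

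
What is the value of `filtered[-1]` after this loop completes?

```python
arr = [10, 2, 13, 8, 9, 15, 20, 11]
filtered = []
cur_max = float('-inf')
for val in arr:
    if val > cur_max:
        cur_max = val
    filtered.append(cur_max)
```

Running max ends at 20
`filtered` takes the values: [] → [10] → [10, 10] → [10, 10, 13] → [10, 10, 13, 13] → [10, 10, 13, 13, 13] → [10, 10, 13, 13, 13, 15] → [10, 10, 13, 13, 13, 15, 20] → [10, 10, 13, 13, 13, 15, 20, 20]
So `filtered[-1]` = 20

Answer: 20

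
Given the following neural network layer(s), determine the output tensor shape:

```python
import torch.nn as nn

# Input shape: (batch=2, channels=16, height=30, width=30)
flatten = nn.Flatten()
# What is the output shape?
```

Input: (2, 16, 30, 30) -> Output: (2, 14400)

Answer: (2, 14400)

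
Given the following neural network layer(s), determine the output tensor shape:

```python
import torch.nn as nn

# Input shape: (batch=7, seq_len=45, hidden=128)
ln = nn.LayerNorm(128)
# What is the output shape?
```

Input: (7, 45, 128) -> Output: (7, 45, 128)

Answer: (7, 45, 128)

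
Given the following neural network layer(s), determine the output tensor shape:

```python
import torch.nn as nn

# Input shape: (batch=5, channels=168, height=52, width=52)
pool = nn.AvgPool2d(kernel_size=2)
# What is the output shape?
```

Input: (5, 168, 52, 52) -> Output: (5, 168, 26, 26)

Answer: (5, 168, 26, 26)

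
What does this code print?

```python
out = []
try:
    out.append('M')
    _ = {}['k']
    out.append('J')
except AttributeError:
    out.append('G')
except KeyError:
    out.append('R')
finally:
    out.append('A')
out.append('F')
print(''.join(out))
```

Execution trace: 'M' (try body) → 'R' (except KeyError) → 'A' (finally) → 'F' (after the try/except). Output: MRAF

Answer: MRAF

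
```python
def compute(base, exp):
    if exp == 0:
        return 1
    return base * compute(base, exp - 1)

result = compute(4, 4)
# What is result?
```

compute(4, 4) = 4 * 4 * 4 * 4 = 256

Answer: 256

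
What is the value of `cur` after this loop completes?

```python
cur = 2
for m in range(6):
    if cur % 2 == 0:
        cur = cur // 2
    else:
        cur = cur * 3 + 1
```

Collatz-style transformation from 2
`cur` takes the values: 2 → 1 → 4 → 2 → 1 → 4 → 2

Answer: 2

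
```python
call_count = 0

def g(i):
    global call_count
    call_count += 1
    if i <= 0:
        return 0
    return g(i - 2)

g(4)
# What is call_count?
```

Linear recursion stepping by 2: 3 calls from i=4 down to ≤0.

Answer: 3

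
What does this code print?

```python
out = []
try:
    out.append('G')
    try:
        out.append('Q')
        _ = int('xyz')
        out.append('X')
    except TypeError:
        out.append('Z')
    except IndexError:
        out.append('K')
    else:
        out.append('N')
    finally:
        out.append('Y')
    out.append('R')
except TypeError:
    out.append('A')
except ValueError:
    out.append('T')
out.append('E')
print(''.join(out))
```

Execution trace: 'G' (try body) → 'Q' (inner try body) → 'Y' (inner finally) → 'T' (except ValueError) → 'E' (after the try/except). Output: GQYTE

Answer: GQYTE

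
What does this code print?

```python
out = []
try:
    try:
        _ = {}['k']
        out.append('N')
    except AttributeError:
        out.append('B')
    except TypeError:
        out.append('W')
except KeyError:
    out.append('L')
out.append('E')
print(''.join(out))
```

Execution trace: 'L' (outer except KeyError) → 'E' (after the try/except). Output: LE

Answer: LE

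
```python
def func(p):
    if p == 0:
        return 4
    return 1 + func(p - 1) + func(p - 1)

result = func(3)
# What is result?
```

func(p) = 1 + 2·func(p-1), func(0)=4. Closed form: (4+1)·2^3 - 1 = 39.

Answer: 39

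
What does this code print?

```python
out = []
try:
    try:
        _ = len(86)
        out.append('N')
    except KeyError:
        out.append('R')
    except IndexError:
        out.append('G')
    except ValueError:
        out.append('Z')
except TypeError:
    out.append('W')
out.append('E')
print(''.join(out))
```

Execution trace: 'W' (outer except TypeError) → 'E' (after the try/except). Output: WE

Answer: WE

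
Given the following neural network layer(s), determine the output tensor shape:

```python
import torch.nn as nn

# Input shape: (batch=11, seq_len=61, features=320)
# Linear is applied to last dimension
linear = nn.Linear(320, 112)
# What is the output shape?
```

Input: (11, 61, 320) -> Output: (11, 61, 112)

Answer: (11, 61, 112)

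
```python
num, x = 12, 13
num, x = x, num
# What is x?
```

Trace:
`num, x = 12, 13` → num = 12; x = 13
`num, x = x, num` → num = 13; x = 12
So x = 12

Answer: 12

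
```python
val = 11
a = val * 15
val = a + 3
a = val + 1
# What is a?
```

Trace:
`val = 11` → val = 11
`a = val * 15` → a = 165
`val = a + 3` → val = 168
`a = val + 1` → a = 169
So a = 169

Answer: 169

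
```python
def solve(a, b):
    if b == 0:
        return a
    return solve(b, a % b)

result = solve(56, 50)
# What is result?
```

solve(56, 50) -> solve(50, 6) -> solve(6, 2) -> solve(2, 0) -> 2

Answer: 2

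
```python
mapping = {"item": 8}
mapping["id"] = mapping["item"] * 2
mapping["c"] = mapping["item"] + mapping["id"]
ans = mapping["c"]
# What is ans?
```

Trace:
`mapping = {"item": 8}` → mapping = {'item': 8}
`mapping["id"] = mapping["item"] * 2` → mapping = {'item': 8, 'id': 16}
`mapping["c"] = mapping["item"] + mapping["id"]` → mapping = {'item': 8, 'id': 16, 'c': 24}
`ans = mapping["c"]` → ans = 24
So ans = 24

Answer: 24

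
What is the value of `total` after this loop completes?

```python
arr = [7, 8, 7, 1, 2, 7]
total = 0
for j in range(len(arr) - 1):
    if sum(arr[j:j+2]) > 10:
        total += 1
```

Count windows with sum > 10
`total` takes the values: 0 → 1 → 2

Answer: 2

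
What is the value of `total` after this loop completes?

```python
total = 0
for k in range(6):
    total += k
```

Sum of 0 to 5 = 15
`total` takes the values: 0 → 1 → 3 → 6 → 10 → 15

Answer: 15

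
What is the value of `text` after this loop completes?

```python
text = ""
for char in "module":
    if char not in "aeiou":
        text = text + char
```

Remove vowels from 'module'
`text` takes the values: "" → "m" → "md" → "mdl"

Answer: "mdl"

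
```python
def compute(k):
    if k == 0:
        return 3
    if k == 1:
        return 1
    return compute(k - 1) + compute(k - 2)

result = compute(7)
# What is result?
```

Build up from base cases: compute(0)=3, compute(1)=1, compute(2)=4, compute(3)=5, compute(4)=9, compute(5)=14, compute(6)=23, ..., compute(7)=37

Answer: 37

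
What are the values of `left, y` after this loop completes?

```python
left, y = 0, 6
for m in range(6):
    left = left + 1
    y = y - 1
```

left goes 0→6, y goes 6→0
`left, y` takes the values: (0, 6) → (1, 6) → (1, 5) → (2, 5) → (2, 4) → (3, 4) → (3, 3) → (4, 3) → (4, 2) → (5, 2) → (5, 1) → (6, 1) → (6, 0)

Answer: 6, 0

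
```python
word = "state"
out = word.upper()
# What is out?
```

Trace:
`word = "state"` → word = 'state'
`out = word.upper()` → out = 'STATE'
So out = 'STATE'

Answer: 'STATE'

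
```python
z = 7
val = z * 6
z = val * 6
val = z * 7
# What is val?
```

Trace:
`z = 7` → z = 7
`val = z * 6` → val = 42
`z = val * 6` → z = 252
`val = z * 7` → val = 1764
So val = 1764

Answer: 1764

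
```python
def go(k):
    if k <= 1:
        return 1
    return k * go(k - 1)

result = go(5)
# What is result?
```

go(5) = 5 * 4 * 3 * 2 * 1 = 120

Answer: 120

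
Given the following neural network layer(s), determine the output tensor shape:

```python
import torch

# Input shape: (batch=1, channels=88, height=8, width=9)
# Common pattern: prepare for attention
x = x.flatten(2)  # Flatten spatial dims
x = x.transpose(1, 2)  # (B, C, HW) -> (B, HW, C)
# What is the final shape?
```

Input: (1, 88, 8, 9) -> after flatten(2): (1, 88, 72) -> Output: (1, 72, 88)

Answer: (1, 72, 88)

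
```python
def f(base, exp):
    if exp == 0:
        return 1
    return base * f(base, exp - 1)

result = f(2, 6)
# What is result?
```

f(2, 6) = 2 * 2 * 2 * 2 * 2 * 2 = 64

Answer: 64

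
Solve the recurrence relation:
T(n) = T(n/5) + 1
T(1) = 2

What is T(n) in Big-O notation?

Each step divides n by 5 and adds 1. After log_5(n) steps we reach T(1)=2. So T(n) = 1·log_5(n) + 2 = O(log n).

Answer: O(log n)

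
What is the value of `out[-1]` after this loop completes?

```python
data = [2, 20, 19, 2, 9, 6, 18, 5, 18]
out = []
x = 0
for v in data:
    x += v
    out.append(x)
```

Cumulative sum ends at 99
`out` takes the values: [] → [2] → [2, 22] → [2, 22, 41] → [2, 22, 41, 43] → [2, 22, 41, 43, 52] → [2, 22, 41, 43, 52, 58] → [2, 22, 41, 43, 52, 58, 76] → [2, 22, 41, 43, 52, 58, 76, 81] → [2, 22, 41, 43, 52, 58, 76, 81, 99]
So `out[-1]` = 99

Answer: 99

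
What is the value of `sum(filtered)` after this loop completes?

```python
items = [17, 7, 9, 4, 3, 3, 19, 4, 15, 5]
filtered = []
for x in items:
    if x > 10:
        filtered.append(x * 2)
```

Sum of doubled values > 10
`filtered` takes the values: [] → [34] → [34, 38] → [34, 38, 30]
So `sum(filtered)` = 102

Answer: 102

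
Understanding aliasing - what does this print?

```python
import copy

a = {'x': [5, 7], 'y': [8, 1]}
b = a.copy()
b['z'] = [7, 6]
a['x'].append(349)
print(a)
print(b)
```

Key concept: shallow copy of dict with mutable values.
Step by step:
`a = {'x': [5, 7], 'y': [8, 1]}` → a = {'x': [5, 7], 'y': [8, 1]}
`b = a.copy()` → b = {'x': [5, 7], 'y': [8, 1]}
`b['z'] = [7, 6]` → b = {'x': [5, 7], 'y': [8, 1], 'z': [7, 6]}
`a['x'].append(349)` → a = {'x': [5, 7, 349], 'y': [8, 1]}; b = {'x': [5, 7, 349], 'y': [8, 1], 'z': [7, 6]}
`print(a)` → prints {'x': [5, 7, 349], 'y': [8, 1]}
`print(b)` → prints {'x': [5, 7, 349], 'y': [8, 1], 'z': [7, 6]}

Answer:
{'x': [5, 7, 349], 'y': [8, 1]}
{'x': [5, 7, 349], 'y': [8, 1], 'z': [7, 6]}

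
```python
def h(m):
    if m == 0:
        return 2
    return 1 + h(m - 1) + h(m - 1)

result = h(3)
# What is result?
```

h(m) = 1 + 2·h(m-1), h(0)=2. Closed form: (2+1)·2^3 - 1 = 23.

Answer: 23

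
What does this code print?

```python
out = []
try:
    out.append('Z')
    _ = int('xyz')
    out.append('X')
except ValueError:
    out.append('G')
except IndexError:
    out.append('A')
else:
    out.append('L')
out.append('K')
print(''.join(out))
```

Execution trace: 'Z' (try body) → 'G' (except ValueError) → 'K' (after the try/except). Output: ZGK

Answer: ZGK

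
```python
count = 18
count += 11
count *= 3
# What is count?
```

Trace:
`count = 18` → count = 18
`count += 11` → count = 29
`count *= 3` → count = 87
So count = 87

Answer: 87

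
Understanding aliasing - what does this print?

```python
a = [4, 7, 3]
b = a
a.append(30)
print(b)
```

Key concept: basic list aliasing.
Step by step:
`a = [4, 7, 3]` → a = [4, 7, 3]
`b = a` → b = [4, 7, 3] (same object as a)
`a.append(30)` → a = [4, 7, 3, 30] (same object as b); b = [4, 7, 3, 30] (same object as a)
`print(b)` → prints [4, 7, 3, 30]

Answer: [4, 7, 3, 30]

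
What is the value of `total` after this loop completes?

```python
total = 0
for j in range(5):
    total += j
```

Sum of 0 to 4 = 10
`total` takes the values: 0 → 1 → 3 → 6 → 10

Answer: 10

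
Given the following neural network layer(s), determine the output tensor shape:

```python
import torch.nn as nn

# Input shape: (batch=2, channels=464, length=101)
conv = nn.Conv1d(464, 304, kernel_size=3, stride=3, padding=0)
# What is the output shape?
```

Input: (2, 464, 101) -> Output: (2, 304, 33)

Answer: (2, 304, 33)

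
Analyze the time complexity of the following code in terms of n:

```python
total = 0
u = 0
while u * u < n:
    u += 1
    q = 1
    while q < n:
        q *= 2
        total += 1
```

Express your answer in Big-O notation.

Each loop level contributes: √n × log n. Multiplying the contributions gives O(√n log n).

Answer: O(√n log n)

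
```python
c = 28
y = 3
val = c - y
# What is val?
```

Trace:
`c = 28` → c = 28
`y = 3` → y = 3
`val = c - y` → val = 25
So val = 25

Answer: 25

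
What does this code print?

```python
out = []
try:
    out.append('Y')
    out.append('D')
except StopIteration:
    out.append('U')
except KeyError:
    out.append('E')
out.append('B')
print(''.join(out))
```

Execution trace: 'Y' (try body) → 'D' (try body, no exception) → 'B' (after the try/except). Output: YDB

Answer: YDB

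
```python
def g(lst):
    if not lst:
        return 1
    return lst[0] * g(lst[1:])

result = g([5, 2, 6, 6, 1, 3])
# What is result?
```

Product over [5, 2, 6, 6, 1, 3] = 5 * 2 * 6 * 6 * 1 * 3 = 1080

Answer: 1080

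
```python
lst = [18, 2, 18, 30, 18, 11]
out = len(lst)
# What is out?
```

Trace:
`lst = [18, 2, 18, 30, 18, 11]` → lst = [18, 2, 18, 30, 18, 11]
`out = len(lst)` → out = 6
So out = 6

Answer: 6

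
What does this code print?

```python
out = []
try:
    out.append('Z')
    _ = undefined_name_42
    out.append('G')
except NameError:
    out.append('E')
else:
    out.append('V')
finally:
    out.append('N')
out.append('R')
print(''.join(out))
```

Execution trace: 'Z' (try body) → 'E' (except NameError) → 'N' (finally) → 'R' (after the try/except). Output: ZENR

Answer: ZENR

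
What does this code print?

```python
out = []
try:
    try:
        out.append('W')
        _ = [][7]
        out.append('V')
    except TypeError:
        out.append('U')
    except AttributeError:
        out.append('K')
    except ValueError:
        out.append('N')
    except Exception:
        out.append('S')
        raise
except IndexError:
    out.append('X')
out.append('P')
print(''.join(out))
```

Execution trace: 'W' (inner try body) → 'S' (inner except Exception) → 'X' (outer except IndexError) → 'P' (after the try/except). Output: WSXP

Answer: WSXP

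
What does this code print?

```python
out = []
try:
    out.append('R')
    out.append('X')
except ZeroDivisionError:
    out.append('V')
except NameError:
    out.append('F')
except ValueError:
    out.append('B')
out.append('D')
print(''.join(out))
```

Execution trace: 'R' (try body) → 'X' (try body, no exception) → 'D' (after the try/except). Output: RXD

Answer: RXD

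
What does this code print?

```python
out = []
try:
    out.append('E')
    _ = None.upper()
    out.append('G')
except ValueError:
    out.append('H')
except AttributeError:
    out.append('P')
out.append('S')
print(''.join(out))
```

Execution trace: 'E' (try body) → 'P' (except AttributeError) → 'S' (after the try/except). Output: EPS

Answer: EPS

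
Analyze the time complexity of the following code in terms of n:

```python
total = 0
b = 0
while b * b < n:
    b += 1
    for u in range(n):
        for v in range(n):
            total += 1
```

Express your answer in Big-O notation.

Each loop level contributes: √n × n × n. Multiplying the contributions gives O(n^2√n).

Answer: O(n^2√n)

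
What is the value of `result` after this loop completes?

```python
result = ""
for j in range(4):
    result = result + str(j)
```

Concatenate digits 0 to 3
`result` takes the values: "" → "0" → "01" → "012" → "0123"

Answer: "0123"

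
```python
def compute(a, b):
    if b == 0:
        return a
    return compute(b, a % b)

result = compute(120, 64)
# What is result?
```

compute(120, 64) -> compute(64, 56) -> compute(56, 8) -> compute(8, 0) -> 8

Answer: 8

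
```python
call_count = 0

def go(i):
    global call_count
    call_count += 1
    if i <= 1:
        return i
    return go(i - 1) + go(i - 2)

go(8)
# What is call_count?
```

Calls(i) = 1 + Calls(i-1) + Calls(i-2); Calls(0)=Calls(1)=1. For i=8 this gives 67.

Answer: 67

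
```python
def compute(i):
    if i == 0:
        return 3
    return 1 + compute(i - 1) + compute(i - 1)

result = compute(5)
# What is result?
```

compute(i) = 1 + 2·compute(i-1), compute(0)=3. Closed form: (3+1)·2^5 - 1 = 127.

Answer: 127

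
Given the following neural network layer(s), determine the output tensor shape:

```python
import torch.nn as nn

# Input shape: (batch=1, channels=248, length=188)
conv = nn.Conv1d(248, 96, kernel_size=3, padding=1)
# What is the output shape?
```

Input: (1, 248, 188) -> Output: (1, 96, 188)

Answer: (1, 96, 188)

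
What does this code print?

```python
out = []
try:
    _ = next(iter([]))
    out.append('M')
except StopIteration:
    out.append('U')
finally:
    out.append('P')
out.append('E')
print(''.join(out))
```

Execution trace: 'U' (except StopIteration) → 'P' (finally) → 'E' (after the try/except). Output: UPE

Answer: UPE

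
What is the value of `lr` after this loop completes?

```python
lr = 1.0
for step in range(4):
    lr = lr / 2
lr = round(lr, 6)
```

Halving LR 4 times: 1 / 2^4
`lr` takes the values: 1.0 → 0.5 → 0.25 → 0.125 → 0.0625

Answer: 0.0625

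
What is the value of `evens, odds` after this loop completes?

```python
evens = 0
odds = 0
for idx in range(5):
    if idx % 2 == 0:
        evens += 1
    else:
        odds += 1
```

Count evens and odds in range(5)
`evens, odds` takes the values: (0, 0) → (1, 0) → (1, 1) → (2, 1) → (2, 2) → (3, 2)

Answer: 3, 2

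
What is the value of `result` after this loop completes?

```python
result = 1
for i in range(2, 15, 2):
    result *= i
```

Product of even numbers 2 to 14
`result` takes the values: 1 → 2 → 8 → 48 → 384 → 3840 → 46080 → 645120

Answer: 645120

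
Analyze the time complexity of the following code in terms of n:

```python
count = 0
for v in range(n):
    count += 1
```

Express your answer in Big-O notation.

Each loop level contributes: n. Multiplying the contributions gives O(n).

Answer: O(n)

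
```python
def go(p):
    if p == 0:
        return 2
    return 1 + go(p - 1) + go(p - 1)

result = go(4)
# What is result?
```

go(p) = 1 + 2·go(p-1), go(0)=2. Closed form: (2+1)·2^4 - 1 = 47.

Answer: 47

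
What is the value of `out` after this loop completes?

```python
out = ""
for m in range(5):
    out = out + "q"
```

Repeat 'q' 5 times
`out` takes the values: "" → "q" → "qq" → "qqq" → "qqqq" → "qqqqq"

Answer: "qqqqq"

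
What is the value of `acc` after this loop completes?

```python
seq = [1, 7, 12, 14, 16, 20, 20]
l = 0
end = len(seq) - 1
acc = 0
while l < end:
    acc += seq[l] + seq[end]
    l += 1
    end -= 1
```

Sum of pairs from ends
`acc` takes the values: 0 → 21 → 48 → 76

Answer: 76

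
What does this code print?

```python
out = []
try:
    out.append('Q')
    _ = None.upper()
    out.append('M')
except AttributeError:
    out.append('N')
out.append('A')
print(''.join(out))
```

Execution trace: 'Q' (try body) → 'N' (except AttributeError) → 'A' (after the try/except). Output: QNA

Answer: QNA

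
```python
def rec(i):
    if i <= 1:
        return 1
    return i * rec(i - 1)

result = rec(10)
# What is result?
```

rec(10) = 10 * 9 * 8 * 7 * 6 * 5 * 4 * 3 * 2 * 1 = 3628800

Answer: 3628800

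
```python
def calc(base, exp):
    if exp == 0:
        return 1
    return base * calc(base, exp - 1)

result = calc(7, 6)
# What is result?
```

calc(7, 6) = 7 * 7 * 7 * 7 * 7 * 7 = 117649

Answer: 117649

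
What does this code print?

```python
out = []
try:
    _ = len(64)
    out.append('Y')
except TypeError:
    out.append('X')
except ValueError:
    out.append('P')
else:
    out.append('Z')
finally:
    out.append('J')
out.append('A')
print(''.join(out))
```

Execution trace: 'X' (except TypeError) → 'J' (finally) → 'A' (after the try/except). Output: XJA

Answer: XJA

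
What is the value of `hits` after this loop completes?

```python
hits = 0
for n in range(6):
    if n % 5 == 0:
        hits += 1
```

Count numbers divisible by 5 in range(6)
`hits` takes the values: 0 → 1 → 2

Answer: 2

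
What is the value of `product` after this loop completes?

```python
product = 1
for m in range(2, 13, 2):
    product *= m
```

Product of even numbers 2 to 12
`product` takes the values: 1 → 2 → 8 → 48 → 384 → 3840 → 46080

Answer: 46080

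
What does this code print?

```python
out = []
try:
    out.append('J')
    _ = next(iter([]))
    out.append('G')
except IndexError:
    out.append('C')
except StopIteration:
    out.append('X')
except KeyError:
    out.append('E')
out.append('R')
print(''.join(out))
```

Execution trace: 'J' (try body) → 'X' (except StopIteration) → 'R' (after the try/except). Output: JXR

Answer: JXR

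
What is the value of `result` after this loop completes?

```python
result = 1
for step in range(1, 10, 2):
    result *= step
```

Product of 1, 3, 5, ... up to 9
`result` takes the values: 1 → 3 → 15 → 105 → 945

Answer: 945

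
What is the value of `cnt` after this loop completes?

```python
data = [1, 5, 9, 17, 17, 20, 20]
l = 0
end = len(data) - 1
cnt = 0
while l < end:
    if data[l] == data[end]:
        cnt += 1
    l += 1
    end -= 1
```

Count matching pairs from ends
`cnt` takes the values: 0

Answer: 0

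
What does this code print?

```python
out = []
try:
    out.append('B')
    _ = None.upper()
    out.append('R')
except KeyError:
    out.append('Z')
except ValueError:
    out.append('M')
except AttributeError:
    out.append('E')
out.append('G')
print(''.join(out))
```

Execution trace: 'B' (try body) → 'E' (except AttributeError) → 'G' (after the try/except). Output: BEG

Answer: BEG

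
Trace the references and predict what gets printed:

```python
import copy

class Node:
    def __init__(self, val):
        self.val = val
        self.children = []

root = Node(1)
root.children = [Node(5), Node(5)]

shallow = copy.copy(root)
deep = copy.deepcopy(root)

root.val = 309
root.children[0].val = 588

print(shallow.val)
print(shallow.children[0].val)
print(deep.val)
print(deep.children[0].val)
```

Key concept: deep copy with custom objects.
Step by step:
`root = Node(1)` → root = Node(val=1, children=[])
`root.children = [Node(5), Node(5)]` → root = Node(val=1, children=[Node(val=5, children=[]), Node(val=5, children=[])])
`shallow = copy.copy(root)` → shallow = Node(val=1, children=[Node(val=5, children=[]), Node(val=5, children=[])])
`deep = copy.deepcopy(root)` → deep = Node(val=1, children=[Node(val=5, children=[]), Node(val=5, children=[])])
`root.val = 309` → root = Node(val=309, children=[Node(val=5, children=[]), Node(val=5, children=[])])
`root.children[0].val = 588` → root = Node(val=309, children=[Node(val=588, children=[]), Node(val=5, children=[])]); shallow = Node(val=1, children=[Node(val=588, children=[]), Node(val=5, children=[])])
`print(shallow.val)` → prints 1
`print(shallow.children[0].val)` → prints 588
`print(deep.val)` → prints 1
`print(deep.children[0].val)` → prints 5

Answer:
1
588
1
5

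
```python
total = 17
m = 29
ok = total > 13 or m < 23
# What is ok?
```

Trace:
`total = 17` → total = 17
`m = 29` → m = 29
`ok = total > 13 or m < 23` → ok = True
So ok = True

Answer: True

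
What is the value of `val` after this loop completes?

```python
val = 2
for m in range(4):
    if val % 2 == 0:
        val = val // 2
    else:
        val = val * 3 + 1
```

Collatz-style transformation from 2
`val` takes the values: 2 → 1 → 4 → 2 → 1

Answer: 1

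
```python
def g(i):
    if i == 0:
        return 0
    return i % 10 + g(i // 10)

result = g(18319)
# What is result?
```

Sum of digits of 18319: 9 + 1 + 3 + 8 + 1 = 22

Answer: 22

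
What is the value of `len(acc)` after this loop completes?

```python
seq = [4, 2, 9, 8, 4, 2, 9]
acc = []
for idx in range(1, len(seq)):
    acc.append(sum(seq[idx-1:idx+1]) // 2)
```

Number of 2-element averages
`acc` takes the values: [] → [3] → [3, 5] → [3, 5, 8] → [3, 5, 8, 6] → [3, 5, 8, 6, 3] → [3, 5, 8, 6, 3, 5]
So `len(acc)` = 6

Answer: 6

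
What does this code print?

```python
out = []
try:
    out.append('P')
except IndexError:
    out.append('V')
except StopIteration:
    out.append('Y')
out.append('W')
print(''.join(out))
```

Execution trace: 'P' (try body, no exception) → 'W' (after the try/except). Output: PW

Answer: PW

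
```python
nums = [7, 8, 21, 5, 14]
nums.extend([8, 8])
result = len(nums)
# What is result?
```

Trace:
`nums = [7, 8, 21, 5, 14]` → nums = [7, 8, 21, 5, 14]
`nums.extend([8, 8])` → nums = [7, 8, 21, 5, 14, 8, 8]
`result = len(nums)` → result = 7
So result = 7

Answer: 7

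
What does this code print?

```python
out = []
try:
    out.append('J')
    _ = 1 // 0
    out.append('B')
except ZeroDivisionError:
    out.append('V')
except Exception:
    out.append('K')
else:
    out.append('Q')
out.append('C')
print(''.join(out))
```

Execution trace: 'J' (try body) → 'V' (except ZeroDivisionError) → 'C' (after the try/except). Output: JVC

Answer: JVC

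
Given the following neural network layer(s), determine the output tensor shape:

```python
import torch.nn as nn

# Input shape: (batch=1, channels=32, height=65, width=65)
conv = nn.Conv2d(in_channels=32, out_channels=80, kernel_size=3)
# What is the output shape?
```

Input: (1, 32, 65, 65) -> Output: (1, 80, 63, 63)

Answer: (1, 80, 63, 63)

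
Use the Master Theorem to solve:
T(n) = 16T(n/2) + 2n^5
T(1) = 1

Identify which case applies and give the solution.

a=16, b=2, f(n)=2n^5. log_2(16) = 4. Since c=5 > 4 and the regularity condition holds (16(n/2)^5 = (16/2^5)n^5 with 16/2^5 < 1), Case 3 applies: T(n) = Θ(f(n)) = O(n^5).

Answer: O(n^5) - Case 3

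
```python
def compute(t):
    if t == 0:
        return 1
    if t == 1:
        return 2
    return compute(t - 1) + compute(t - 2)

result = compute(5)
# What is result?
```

Build up from base cases: compute(0)=1, compute(1)=2, compute(2)=3, compute(3)=5, compute(4)=8, compute(5)=13

Answer: 13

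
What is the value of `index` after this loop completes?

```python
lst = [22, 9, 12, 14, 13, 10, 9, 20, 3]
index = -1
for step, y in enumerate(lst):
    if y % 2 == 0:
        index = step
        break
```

First even number index in [22, 9, 12, 14, 13, 10, 9, 20, 3]
`index` takes the values: -1 → 0

Answer: 0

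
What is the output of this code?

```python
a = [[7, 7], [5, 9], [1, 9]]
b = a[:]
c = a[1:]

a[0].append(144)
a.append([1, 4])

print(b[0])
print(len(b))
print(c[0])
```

Key concept: slice with nested mutation.
Step by step:
`a = [[7, 7], [5, 9], [1, 9]]` → a = [[7, 7], [5, 9], [1, 9]]
`b = a[:]` → b = [[7, 7], [5, 9], [1, 9]]
`c = a[1:]` → c = [[5, 9], [1, 9]]
`a[0].append(144)` → a = [[7, 7, 144], [5, 9], [1, 9]]; b = [[7, 7, 144], [5, 9], [1, 9]]
`a.append([1, 4])` → a = [[7, 7, 144], [5, 9], [1, 9], [1, 4]]
`print(b[0])` → prints [7, 7, 144]
`print(len(b))` → prints 3
`print(c[0])` → prints [5, 9]

Answer:
[7, 7, 144]
3
[5, 9]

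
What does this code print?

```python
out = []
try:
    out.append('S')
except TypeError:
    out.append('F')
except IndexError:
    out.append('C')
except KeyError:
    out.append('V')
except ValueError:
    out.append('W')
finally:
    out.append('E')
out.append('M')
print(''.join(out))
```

Execution trace: 'S' (try body, no exception) → 'E' (finally) → 'M' (after the try/except). Output: SEM

Answer: SEM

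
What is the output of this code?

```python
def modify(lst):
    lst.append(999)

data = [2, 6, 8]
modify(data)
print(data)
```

Key concept: function modifies passed list.
Step by step:
`data = [2, 6, 8]` → data = [2, 6, 8]
`modify(data)` → data = [2, 6, 8, 999]
`print(data)` → prints [2, 6, 8, 999]

Answer: [2, 6, 8, 999]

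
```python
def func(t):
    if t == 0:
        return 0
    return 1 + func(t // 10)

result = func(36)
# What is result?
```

Count of digits of 36: 2

Answer: 2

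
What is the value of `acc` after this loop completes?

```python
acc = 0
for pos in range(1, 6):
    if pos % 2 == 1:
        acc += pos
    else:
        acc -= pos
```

Add odd, subtract even
`acc` takes the values: 0 → 1 → -1 → 2 → -2 → 3

Answer: 3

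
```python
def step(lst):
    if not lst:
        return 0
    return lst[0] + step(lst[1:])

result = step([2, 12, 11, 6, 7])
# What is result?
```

2 + 12 + 11 + 6 + 7 + 0 = 38

Answer: 38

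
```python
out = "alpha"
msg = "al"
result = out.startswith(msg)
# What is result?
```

Trace:
`out = "alpha"` → out = 'alpha'
`msg = "al"` → msg = 'al'
`result = out.startswith(msg)` → result = True
So result = True

Answer: True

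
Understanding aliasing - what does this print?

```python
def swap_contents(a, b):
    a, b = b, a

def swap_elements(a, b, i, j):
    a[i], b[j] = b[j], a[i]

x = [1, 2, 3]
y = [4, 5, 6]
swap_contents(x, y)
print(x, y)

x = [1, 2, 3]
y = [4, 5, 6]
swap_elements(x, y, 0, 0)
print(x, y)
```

Key concept: parameter rebinding vs mutation.
Step by step:
`x = [1, 2, 3]` → x = [1, 2, 3]
`y = [4, 5, 6]` → y = [4, 5, 6]
`swap_contents(x, y)` → no visible change to tracked variables
`print(x, y)` → prints [1, 2, 3] [4, 5, 6]
`x = [1, 2, 3]` → x = [1, 2, 3]
`y = [4, 5, 6]` → y = [4, 5, 6]
`swap_elements(x, y, 0, 0)` → x = [4, 2, 3]; y = [1, 5, 6]
`print(x, y)` → prints [4, 2, 3] [1, 5, 6]

Answer:
[1, 2, 3] [4, 5, 6]
[4, 2, 3] [1, 5, 6]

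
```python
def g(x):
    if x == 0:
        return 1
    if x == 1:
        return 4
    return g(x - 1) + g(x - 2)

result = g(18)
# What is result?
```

Build up from base cases: g(0)=1, g(1)=4, g(2)=5, g(3)=9, g(4)=14, g(5)=23, g(6)=37, ..., g(18)=11933

Answer: 11933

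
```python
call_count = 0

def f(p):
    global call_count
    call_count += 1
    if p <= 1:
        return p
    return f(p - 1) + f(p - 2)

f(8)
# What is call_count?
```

Calls(p) = 1 + Calls(p-1) + Calls(p-2); Calls(0)=Calls(1)=1. For p=8 this gives 67.

Answer: 67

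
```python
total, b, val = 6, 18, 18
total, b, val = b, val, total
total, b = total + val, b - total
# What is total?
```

Trace:
`total, b, val = 6, 18, 18` → total = 6; b = 18; val = 18
`total, b, val = b, val, total` → total = 18; b = 18; val = 6
`total, b = total + val, b - total` → total = 24; b = 0
So total = 24

Answer: 24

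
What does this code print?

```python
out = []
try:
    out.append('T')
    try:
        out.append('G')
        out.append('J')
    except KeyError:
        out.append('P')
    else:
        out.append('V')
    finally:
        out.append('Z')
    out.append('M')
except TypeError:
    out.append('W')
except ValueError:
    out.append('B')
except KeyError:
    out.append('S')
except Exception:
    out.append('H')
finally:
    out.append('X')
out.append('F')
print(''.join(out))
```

Execution trace: 'T' (try body) → 'G' (inner try body) → 'J' (inner try body, no exception) → 'V' (inner else) → 'Z' (inner finally) → 'M' (try body, no exception) → 'X' (finally) → 'F' (after the try/except). Output: TGJVZMXF

Answer: TGJVZMXF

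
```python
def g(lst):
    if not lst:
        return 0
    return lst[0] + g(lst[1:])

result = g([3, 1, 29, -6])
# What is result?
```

3 + 1 + 29 + (-6) + 0 = 27

Answer: 27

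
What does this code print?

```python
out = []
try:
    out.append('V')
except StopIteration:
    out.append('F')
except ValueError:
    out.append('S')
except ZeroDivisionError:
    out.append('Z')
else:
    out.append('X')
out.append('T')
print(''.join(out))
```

Execution trace: 'V' (try body, no exception) → 'X' (else) → 'T' (after the try/except). Output: VXT

Answer: VXT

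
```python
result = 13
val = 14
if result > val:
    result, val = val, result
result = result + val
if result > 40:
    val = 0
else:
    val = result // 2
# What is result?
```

Trace:
`result = 13` → result = 13
`val = 14` → val = 14
`if result > val: ...` → result > val is False → no variable changes
`result = result + val` → result = 27
`if result > 40: ...` → result > 40 is False, take else branch → val = 13
So result = 27

Answer: 27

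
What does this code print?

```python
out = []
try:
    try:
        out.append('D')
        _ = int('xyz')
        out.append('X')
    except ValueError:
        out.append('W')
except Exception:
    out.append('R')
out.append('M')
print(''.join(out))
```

Execution trace: 'D' (inner try body) → 'W' (inner except ValueError) → 'M' (after the try/except). Output: DWM

Answer: DWM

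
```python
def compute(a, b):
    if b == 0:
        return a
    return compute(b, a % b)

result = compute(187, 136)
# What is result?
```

compute(187, 136) -> compute(136, 51) -> compute(51, 34) -> compute(34, 17) -> compute(17, 0) -> 17

Answer: 17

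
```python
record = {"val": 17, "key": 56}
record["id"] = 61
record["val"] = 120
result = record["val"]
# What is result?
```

Trace:
`record = {"val": 17, "key": 56}` → record = {'val': 17, 'key': 56}
`record["id"] = 61` → record = {'val': 17, 'key': 56, 'id': 61}
`record["val"] = 120` → record = {'val': 120, 'key': 56, 'id': 61}
`result = record["val"]` → result = 120
So result = 120

Answer: 120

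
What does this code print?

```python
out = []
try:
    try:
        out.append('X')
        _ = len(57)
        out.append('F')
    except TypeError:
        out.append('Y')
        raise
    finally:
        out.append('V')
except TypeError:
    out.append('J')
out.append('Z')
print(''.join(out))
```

Execution trace: 'X' (inner try body) → 'Y' (inner except TypeError) → 'V' (inner finally) → 'J' (outer except TypeError) → 'Z' (after the try/except). Output: XYVJZ

Answer: XYVJZ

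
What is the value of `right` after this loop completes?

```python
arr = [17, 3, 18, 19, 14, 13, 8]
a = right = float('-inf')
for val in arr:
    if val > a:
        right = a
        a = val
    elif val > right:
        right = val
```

Second largest (with repeats) in [17, 3, 18, 19, 14, 13, 8]
`right` takes the values: -inf → 3 → 17 → 18

Answer: 18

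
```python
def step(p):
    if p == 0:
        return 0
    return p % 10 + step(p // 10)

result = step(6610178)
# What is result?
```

Sum of digits of 6610178: 8 + 7 + 1 + 0 + 1 + 6 + 6 = 29

Answer: 29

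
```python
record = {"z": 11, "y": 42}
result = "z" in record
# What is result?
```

Trace:
`record = {"z": 11, "y": 42}` → record = {'z': 11, 'y': 42}
`result = "z" in record` → result = True
So result = True

Answer: True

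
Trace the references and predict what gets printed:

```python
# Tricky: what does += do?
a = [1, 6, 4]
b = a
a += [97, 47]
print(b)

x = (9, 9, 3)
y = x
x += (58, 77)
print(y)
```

Key concept: += behavior differs for mutable vs immutable.
Step by step:
`a = [1, 6, 4]` → a = [1, 6, 4]
`b = a` → b = [1, 6, 4] (same object as a)
`a += [97, 47]` → a = [1, 6, 4, 97, 47] (same object as b); b = [1, 6, 4, 97, 47] (same object as a)
`print(b)` → prints [1, 6, 4, 97, 47]
`x = (9, 9, 3)` → x = (9, 9, 3)
`y = x` → y = (9, 9, 3)
`x += (58, 77)` → x = (9, 9, 3, 58, 77)
`print(y)` → prints (9, 9, 3)

Answer:
[1, 6, 4, 97, 47]
(9, 9, 3)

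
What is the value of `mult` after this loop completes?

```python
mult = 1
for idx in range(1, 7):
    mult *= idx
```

6! = 720
`mult` takes the values: 1 → 2 → 6 → 24 → 120 → 720

Answer: 720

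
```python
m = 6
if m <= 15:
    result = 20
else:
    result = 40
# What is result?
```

Trace:
`m = 6` → m = 6
`if m <= 15: ...` → m <= 15 is True → result = 20
So result = 20

Answer: 20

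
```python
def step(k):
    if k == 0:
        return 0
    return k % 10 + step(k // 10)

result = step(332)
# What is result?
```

Sum of digits of 332: 2 + 3 + 3 = 8

Answer: 8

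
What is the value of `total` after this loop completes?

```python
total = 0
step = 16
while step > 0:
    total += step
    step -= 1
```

Sum 16 down to 1
`total` takes the values: 0 → 16 → 31 → 45 → 58 → 70 → 81 → 91 → 100 → 108 → 115 → 121 → 126 → 130 → 133 → 135 → 136

Answer: 136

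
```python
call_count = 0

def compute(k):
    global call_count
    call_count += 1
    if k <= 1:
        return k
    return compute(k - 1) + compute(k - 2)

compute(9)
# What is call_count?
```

Calls(k) = 1 + Calls(k-1) + Calls(k-2); Calls(0)=Calls(1)=1. For k=9 this gives 109.

Answer: 109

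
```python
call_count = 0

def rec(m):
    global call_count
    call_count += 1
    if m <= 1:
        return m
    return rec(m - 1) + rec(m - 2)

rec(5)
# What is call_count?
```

Calls(m) = 1 + Calls(m-1) + Calls(m-2); Calls(0)=Calls(1)=1. For m=5 this gives 15.

Answer: 15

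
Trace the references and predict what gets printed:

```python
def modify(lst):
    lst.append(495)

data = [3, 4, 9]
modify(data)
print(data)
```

Key concept: function modifies passed list.
Step by step:
`data = [3, 4, 9]` → data = [3, 4, 9]
`modify(data)` → data = [3, 4, 9, 495]
`print(data)` → prints [3, 4, 9, 495]

Answer: [3, 4, 9, 495]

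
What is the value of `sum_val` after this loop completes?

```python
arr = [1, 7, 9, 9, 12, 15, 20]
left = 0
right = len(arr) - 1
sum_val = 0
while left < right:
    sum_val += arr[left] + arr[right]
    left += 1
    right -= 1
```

Sum of pairs from ends
`sum_val` takes the values: 0 → 21 → 43 → 64

Answer: 64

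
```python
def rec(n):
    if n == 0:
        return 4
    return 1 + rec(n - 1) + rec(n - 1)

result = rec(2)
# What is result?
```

rec(n) = 1 + 2·rec(n-1), rec(0)=4. Closed form: (4+1)·2^2 - 1 = 19.

Answer: 19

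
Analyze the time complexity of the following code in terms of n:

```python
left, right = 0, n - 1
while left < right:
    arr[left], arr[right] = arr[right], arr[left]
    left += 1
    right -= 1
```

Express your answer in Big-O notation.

This is In-place array reversal. Time complexity: O(n).

Answer: O(n)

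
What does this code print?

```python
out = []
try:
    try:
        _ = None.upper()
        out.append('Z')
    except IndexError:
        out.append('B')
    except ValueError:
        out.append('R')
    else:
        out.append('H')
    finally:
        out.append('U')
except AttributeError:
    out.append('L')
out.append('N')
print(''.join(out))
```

Execution trace: 'U' (finally) → 'L' (outer except AttributeError) → 'N' (after the try/except). Output: ULN

Answer: ULN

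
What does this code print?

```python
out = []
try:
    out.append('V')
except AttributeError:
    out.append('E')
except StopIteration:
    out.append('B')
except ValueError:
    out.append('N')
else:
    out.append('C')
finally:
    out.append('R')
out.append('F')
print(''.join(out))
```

Execution trace: 'V' (try body, no exception) → 'C' (else) → 'R' (finally) → 'F' (after the try/except). Output: VCRF

Answer: VCRF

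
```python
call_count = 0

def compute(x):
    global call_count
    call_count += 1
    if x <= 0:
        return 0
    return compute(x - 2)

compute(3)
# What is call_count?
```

Linear recursion stepping by 2: 3 calls from x=3 down to ≤0.

Answer: 3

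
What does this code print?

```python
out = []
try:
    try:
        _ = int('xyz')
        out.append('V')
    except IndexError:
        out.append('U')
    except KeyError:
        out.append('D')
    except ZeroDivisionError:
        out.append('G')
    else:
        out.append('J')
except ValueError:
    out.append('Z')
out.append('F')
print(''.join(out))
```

Execution trace: 'Z' (outer except ValueError) → 'F' (after the try/except). Output: ZF

Answer: ZF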